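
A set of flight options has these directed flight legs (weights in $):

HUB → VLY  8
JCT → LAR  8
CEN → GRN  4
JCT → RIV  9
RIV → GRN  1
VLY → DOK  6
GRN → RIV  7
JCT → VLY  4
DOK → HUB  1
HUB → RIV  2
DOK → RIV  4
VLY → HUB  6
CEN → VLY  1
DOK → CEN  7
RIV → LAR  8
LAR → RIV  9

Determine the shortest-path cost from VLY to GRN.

$9

Settle nodes by increasing distance from VLY:
VLY: 0
HUB: 6  (via VLY)
DOK: 6  (via VLY)
RIV: 8  (via HUB)
GRN: 9  (via RIV)
Shortest route: VLY–HUB–RIV–GRN = $9.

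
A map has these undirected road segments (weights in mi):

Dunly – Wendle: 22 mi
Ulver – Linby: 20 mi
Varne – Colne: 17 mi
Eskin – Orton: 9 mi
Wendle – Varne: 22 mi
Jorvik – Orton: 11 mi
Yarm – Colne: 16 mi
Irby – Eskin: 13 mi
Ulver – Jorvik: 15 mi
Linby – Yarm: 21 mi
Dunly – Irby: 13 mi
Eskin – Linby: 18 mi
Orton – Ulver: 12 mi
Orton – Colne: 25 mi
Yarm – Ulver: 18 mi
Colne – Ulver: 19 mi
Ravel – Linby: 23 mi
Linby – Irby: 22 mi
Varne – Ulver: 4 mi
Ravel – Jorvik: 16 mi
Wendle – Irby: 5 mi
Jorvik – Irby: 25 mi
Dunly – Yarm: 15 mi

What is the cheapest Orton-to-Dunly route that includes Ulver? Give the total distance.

Best Orton to Ulver: Orton → Ulver costing 12
Best Ulver to Dunly: Ulver → Yarm → Dunly costing 33
Total via Ulver: 12 + 33 = 45 mi.

45 mi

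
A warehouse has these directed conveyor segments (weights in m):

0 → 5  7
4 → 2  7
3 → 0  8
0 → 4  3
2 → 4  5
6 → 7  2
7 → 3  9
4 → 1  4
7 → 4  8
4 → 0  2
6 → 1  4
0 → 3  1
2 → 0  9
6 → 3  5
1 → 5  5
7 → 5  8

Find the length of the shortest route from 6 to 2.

17 m

Running Dijkstra from 6:
6: 0
7: 2  (via 6)
1: 4  (via 6)
3: 5  (via 6)
5: 9  (via 1)
4: 10  (via 7)
0: 12  (via 4)
2: 17  (via 4)
Shortest route: 6 → 7 → 4 → 2 = 17 m.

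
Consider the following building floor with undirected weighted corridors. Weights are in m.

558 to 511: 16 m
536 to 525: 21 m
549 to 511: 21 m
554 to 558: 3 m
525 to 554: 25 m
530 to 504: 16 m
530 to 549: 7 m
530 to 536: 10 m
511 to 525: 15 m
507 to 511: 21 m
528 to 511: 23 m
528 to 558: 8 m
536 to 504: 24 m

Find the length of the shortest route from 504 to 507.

Settle nodes by increasing distance from 504:
504: 0
530: 16  (via 504)
549: 23  (via 530)
536: 24  (via 504)
511: 44  (via 549)
525: 45  (via 536)
558: 60  (via 511)
554: 63  (via 558)
507: 65  (via 511)
Shortest route: 504 → 530 → 549 → 511 → 507 = 65 m.

65 m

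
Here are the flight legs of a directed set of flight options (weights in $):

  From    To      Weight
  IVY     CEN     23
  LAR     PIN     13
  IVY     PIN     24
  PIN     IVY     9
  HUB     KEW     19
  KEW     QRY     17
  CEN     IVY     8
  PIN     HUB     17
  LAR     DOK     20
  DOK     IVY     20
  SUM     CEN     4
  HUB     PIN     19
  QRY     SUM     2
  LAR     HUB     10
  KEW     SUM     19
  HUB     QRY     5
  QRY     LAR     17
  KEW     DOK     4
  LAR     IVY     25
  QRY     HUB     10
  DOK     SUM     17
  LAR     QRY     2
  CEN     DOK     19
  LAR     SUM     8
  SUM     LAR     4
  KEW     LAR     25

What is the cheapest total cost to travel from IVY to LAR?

$52

Running Dijkstra from IVY:
IVY: 0
CEN: 23  (via IVY)
PIN: 24  (via IVY)
HUB: 41  (via PIN)
DOK: 42  (via CEN)
QRY: 46  (via HUB)
SUM: 48  (via QRY)
LAR: 52  (via SUM)
Shortest route: IVY–PIN–HUB–QRY–SUM–LAR = $52.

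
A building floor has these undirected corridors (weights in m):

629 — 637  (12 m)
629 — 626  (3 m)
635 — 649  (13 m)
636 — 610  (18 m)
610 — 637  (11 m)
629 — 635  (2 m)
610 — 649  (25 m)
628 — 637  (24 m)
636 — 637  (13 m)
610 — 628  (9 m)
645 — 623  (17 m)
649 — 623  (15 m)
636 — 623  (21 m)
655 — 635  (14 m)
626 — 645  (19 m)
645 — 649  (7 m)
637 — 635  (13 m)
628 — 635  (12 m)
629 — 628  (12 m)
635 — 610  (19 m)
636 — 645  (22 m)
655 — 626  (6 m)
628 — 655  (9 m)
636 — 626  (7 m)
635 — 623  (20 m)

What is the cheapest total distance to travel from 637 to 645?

Candidate routes:
637 - 635 - 649 - 645: 13+13+7 = 33
637 - 629 - 635 - 649 - 645: 12+2+13+7 = 34
Cheapest is 637 - 635 - 649 - 645 at 33 m.

33 m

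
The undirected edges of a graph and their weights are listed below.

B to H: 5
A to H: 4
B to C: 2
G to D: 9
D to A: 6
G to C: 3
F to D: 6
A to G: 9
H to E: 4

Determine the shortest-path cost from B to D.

14

Candidate routes:
B - C - G - D: 2+3+9 = 14
B - H - A - D: 5+4+6 = 15
Cheapest is B - C - G - D at 14.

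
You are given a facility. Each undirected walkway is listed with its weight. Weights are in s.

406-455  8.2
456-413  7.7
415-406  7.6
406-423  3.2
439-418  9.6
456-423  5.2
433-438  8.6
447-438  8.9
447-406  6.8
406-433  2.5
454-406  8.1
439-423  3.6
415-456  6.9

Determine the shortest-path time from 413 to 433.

Compare a few routes:
413 → 456 → 415 → 406 → 433: 7.7+6.9+7.6+2.5 = 24.7
413 → 456 → 423 → 406 → 433: 7.7+5.2+3.2+2.5 = 18.6
The minimum is 18.6 s via 413 → 456 → 423 → 406 → 433.

18.6 s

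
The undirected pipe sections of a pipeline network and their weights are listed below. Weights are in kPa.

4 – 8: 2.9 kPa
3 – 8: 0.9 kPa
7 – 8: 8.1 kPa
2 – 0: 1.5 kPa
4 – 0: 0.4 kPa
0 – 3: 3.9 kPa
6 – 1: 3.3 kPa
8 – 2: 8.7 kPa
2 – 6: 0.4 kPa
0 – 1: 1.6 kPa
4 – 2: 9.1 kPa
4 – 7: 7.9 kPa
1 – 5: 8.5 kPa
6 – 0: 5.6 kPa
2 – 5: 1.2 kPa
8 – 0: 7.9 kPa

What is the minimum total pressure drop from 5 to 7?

Settle nodes by increasing distance from 5:
5: 0
2: 1.2  (via 5)
6: 1.6  (via 2)
0: 2.7  (via 2)
4: 3.1  (via 0)
1: 4.3  (via 0)
8: 6  (via 4)
3: 6.6  (via 0)
7: 11  (via 4)
Shortest route: 5 → 2 → 0 → 4 → 7 = 11 kPa.

11 kPa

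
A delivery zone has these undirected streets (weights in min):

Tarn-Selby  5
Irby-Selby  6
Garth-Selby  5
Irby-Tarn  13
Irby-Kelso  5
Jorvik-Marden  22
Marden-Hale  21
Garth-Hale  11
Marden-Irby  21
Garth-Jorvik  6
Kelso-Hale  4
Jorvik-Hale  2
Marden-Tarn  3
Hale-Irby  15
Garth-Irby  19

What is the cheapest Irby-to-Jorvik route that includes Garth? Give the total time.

17 min

Shortest Irby→Garth: Irby → Selby → Garth = 11
Best Garth to Jorvik: Garth → Jorvik costing 6
Total via Garth: 11 + 6 = 17 min.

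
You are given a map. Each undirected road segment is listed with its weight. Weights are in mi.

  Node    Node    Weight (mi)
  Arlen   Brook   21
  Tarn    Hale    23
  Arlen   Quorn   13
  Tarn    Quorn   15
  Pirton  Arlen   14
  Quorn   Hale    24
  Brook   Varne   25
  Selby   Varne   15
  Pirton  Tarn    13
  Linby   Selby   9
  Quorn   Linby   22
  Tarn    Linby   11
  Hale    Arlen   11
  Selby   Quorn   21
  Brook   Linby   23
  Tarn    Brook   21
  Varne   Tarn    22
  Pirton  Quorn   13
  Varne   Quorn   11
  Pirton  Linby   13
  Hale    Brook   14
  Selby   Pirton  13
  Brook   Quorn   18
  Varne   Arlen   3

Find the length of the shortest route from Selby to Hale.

29 mi

Enumerating some paths:
Selby–Pirton–Arlen–Hale: 13+14+11 = 38
Selby–Varne–Arlen–Hale: 15+3+11 = 29
Selby–Linby–Tarn–Hale: 9+11+23 = 43
The minimum is 29 mi via Selby–Varne–Arlen–Hale.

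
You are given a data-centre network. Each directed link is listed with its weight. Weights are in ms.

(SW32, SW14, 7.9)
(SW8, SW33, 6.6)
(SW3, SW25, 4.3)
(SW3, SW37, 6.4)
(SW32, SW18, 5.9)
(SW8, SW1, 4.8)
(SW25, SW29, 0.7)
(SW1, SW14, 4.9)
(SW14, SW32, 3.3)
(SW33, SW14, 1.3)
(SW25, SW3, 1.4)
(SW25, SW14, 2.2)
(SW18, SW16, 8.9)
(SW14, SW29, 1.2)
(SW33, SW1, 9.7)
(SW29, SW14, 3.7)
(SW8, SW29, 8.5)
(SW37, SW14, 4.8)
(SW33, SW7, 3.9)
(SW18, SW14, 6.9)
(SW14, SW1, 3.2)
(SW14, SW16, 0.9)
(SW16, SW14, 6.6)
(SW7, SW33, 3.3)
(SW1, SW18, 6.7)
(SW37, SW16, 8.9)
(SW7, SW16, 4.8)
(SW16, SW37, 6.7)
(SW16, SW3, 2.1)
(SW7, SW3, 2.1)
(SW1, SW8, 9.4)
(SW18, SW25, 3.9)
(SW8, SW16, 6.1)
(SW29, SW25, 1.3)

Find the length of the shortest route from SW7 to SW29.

Running Dijkstra from SW7:
SW7: 0
SW3: 2.1  (via SW7)
SW33: 3.3  (via SW7)
SW14: 4.6  (via SW33)
SW16: 4.8  (via SW7)
SW29: 5.8  (via SW14)
Shortest route: SW7 → SW33 → SW14 → SW29 = 5.8 ms.

5.8 ms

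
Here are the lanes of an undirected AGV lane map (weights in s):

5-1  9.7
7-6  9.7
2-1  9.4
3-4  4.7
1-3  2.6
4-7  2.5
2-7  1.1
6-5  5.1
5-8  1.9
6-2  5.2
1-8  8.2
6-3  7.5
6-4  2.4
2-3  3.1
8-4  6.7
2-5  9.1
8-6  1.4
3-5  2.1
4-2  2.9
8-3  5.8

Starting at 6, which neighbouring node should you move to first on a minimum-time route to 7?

4

Compare a few routes:
6 → 2 → 7: 5.2+1.1 = 6.3
6 → 4 → 7: 2.4+2.5 = 4.9
Cheapest is 6 → 4 → 7 at 4.9 s.
So from 6 the first move is to 4.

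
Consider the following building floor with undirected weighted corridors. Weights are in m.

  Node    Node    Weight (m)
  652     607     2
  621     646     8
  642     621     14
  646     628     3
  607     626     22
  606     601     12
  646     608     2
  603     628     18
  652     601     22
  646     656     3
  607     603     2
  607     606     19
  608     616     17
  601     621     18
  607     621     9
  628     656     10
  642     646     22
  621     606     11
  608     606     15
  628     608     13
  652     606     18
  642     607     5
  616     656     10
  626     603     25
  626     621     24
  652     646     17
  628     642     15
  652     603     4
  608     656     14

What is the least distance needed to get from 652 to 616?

Enumerating some paths:
652 - 607 - 621 - 646 - 656 - 616: 2+9+8+3+10 = 32
652 - 646 - 656 - 616: 17+3+10 = 30
652 - 646 - 608 - 616: 17+2+17 = 36
652 - 603 - 607 - 621 - 646 - 656 - 616: 4+2+9+8+3+10 = 36
The minimum is 30 m via 652 - 646 - 656 - 616.

30 m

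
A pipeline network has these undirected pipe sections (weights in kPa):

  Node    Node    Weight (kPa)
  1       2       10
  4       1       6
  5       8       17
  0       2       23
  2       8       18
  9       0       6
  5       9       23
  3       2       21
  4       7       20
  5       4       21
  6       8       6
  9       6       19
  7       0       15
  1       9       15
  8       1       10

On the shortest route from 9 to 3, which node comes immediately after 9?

1

Compare a few routes:
9–0–2–3: 6+23+21 = 50
9–1–2–3: 15+10+21 = 46
Cheapest is 9–1–2–3 at 46 kPa.
So from 9 the first move is to 1.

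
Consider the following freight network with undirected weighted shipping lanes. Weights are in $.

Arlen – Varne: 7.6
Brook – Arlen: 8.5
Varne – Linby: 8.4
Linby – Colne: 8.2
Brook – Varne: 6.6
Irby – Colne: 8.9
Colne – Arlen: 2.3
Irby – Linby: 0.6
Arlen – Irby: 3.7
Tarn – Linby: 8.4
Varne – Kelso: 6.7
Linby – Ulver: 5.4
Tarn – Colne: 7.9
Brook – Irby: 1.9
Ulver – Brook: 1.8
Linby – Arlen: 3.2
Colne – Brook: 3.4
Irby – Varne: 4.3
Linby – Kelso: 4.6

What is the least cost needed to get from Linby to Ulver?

Enumerating some paths:
Linby - Irby - Brook - Ulver: 0.6+1.9+1.8 = 4.3
Linby - Arlen - Irby - Brook - Ulver: 3.2+3.7+1.9+1.8 = 10.6
Linby - Ulver: 5.4 = 5.4
Linby - Arlen - Colne - Brook - Ulver: 3.2+2.3+3.4+1.8 = 10.7
Cheapest is Linby - Irby - Brook - Ulver at $4.3.

$4.3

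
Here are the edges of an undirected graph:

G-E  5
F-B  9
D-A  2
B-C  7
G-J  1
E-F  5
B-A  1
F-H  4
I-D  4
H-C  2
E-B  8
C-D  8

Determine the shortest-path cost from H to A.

Enumerating some paths:
H - C - D - A: 2+8+2 = 12
H - C - B - A: 2+7+1 = 10
The minimum is 10 via H - C - B - A.

10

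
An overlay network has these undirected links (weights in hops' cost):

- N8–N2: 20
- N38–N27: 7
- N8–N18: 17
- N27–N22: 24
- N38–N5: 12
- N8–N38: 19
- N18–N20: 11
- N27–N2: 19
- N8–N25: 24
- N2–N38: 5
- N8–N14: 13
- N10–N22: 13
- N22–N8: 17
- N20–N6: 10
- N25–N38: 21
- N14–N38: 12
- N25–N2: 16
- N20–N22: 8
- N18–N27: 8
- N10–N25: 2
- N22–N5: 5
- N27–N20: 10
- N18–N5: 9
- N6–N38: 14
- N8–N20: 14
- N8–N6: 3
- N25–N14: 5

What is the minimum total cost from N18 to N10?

Enumerating some paths:
N18 → N20 → N22 → N10: 11+8+13 = 32
N18 → N5 → N22 → N10: 9+5+13 = 27
Cheapest is N18 → N5 → N22 → N10 at 27 hops' cost.

27 hops' cost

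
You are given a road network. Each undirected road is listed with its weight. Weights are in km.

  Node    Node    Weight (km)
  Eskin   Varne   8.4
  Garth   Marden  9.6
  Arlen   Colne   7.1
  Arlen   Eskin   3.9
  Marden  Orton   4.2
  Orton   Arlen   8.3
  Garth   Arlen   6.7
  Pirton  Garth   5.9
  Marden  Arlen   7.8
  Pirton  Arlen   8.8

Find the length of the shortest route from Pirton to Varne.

Running Dijkstra from Pirton:
Pirton: 0
Garth: 5.9  (via Pirton)
Arlen: 8.8  (via Pirton)
Eskin: 12.7  (via Arlen)
Marden: 15.5  (via Garth)
Colne: 15.9  (via Arlen)
Orton: 17.1  (via Arlen)
Varne: 21.1  (via Eskin)
Shortest route: Pirton → Arlen → Eskin → Varne = 21.1 km.

21.1 km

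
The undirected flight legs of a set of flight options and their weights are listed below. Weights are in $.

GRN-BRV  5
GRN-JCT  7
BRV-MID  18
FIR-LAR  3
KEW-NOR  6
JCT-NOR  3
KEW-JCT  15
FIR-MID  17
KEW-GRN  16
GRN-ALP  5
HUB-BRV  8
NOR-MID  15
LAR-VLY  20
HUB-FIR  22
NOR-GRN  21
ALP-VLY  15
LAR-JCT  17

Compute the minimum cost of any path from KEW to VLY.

$36

Shortest distances from KEW:
KEW: 0
NOR: 6  (via KEW)
JCT: 9  (via NOR)
GRN: 16  (via KEW)
MID: 21  (via NOR)
ALP: 21  (via GRN)
BRV: 21  (via GRN)
LAR: 26  (via JCT)
FIR: 29  (via LAR)
HUB: 29  (via BRV)
VLY: 36  (via ALP)
Shortest route: KEW–GRN–ALP–VLY = $36.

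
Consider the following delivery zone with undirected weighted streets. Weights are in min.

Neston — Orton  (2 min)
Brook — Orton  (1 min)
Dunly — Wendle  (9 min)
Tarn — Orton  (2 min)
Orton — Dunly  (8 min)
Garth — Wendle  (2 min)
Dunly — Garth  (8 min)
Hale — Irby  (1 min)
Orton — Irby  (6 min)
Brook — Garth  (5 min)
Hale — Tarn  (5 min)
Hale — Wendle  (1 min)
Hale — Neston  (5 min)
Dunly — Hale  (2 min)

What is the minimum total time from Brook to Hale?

8 min

Compare a few routes:
Brook - Garth - Dunly - Hale: 5+8+2 = 15
Brook - Orton - Tarn - Hale: 1+2+5 = 8
Brook - Garth - Wendle - Dunly - Hale: 5+2+9+2 = 18
Brook - Orton - Dunly - Hale: 1+8+2 = 11
The minimum is 8 min via Brook - Orton - Tarn - Hale.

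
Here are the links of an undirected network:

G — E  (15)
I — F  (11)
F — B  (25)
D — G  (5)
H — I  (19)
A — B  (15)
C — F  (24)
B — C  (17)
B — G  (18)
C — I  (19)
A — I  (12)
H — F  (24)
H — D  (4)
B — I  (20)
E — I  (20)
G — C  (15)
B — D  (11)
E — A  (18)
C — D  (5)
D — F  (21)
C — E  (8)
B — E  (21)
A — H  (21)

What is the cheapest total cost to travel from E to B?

21

Compare a few routes:
E - B: 21 = 21
E - C - D - B: 8+5+11 = 24
E - G - D - B: 15+5+11 = 31
E - C - B: 8+17 = 25
The minimum is 21 via E - B.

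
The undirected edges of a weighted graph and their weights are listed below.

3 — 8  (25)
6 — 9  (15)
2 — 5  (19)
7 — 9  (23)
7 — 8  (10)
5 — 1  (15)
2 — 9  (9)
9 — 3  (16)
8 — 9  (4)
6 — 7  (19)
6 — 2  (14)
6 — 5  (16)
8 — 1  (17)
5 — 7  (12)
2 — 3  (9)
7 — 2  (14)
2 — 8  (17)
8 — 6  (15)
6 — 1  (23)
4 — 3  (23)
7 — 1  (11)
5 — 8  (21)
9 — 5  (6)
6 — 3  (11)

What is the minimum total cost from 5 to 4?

45

Shortest distances from 5:
5: 0
9: 6  (via 5)
8: 10  (via 9)
7: 12  (via 5)
1: 15  (via 5)
2: 15  (via 9)
6: 16  (via 5)
3: 22  (via 9)
4: 45  (via 3)
Shortest route: 5 → 9 → 3 → 4 = 45.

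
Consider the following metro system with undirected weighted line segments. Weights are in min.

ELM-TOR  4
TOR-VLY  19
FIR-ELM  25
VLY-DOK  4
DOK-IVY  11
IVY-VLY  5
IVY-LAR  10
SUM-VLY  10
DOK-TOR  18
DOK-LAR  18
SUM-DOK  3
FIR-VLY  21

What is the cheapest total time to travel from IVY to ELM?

Candidate routes:
IVY–VLY–TOR–ELM: 5+19+4 = 28
IVY–VLY–DOK–TOR–ELM: 5+4+18+4 = 31
The minimum is 28 min via IVY–VLY–TOR–ELM.

28 min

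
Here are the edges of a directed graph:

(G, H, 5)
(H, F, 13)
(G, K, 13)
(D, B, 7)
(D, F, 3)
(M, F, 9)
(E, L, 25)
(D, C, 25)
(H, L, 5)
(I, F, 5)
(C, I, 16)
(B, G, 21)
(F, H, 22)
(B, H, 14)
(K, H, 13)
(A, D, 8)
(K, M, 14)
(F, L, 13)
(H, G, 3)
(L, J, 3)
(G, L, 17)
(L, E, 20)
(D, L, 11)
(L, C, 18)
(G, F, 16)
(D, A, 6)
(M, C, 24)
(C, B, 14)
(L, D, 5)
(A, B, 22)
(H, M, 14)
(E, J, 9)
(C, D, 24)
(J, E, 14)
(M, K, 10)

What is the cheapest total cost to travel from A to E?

36

Running Dijkstra from A:
A: 0
D: 8  (via A)
F: 11  (via D)
B: 15  (via D)
L: 19  (via D)
J: 22  (via L)
H: 29  (via B)
G: 32  (via H)
C: 33  (via D)
E: 36  (via J)
Shortest route: A–D–L–J–E = 36.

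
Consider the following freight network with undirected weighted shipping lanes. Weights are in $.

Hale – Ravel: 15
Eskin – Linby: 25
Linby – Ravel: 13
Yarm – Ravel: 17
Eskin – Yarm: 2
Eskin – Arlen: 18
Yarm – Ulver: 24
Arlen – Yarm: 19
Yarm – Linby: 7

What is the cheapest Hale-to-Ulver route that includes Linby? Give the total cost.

Shortest Hale→Linby: Hale–Ravel–Linby = 28
Shortest Linby→Ulver: Linby–Yarm–Ulver = 31
Total via Linby: 28 + 31 = $59.

$59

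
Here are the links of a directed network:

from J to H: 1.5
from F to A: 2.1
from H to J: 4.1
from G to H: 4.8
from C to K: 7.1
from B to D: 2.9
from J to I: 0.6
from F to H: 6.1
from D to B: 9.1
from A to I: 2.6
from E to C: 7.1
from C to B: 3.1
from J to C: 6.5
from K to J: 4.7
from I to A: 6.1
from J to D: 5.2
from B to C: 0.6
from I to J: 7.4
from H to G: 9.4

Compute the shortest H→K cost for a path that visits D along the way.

Best H to D: H–J–D costing 9.3
Shortest D→K: D–B–C–K = 16.8
Total via D: 9.3 + 16.8 = 26.1.

26.1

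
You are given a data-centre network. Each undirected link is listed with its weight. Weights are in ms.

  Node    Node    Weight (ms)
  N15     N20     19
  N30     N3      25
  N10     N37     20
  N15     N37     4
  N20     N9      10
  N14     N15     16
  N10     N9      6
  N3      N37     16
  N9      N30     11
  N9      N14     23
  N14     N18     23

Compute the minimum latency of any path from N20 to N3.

39 ms

Running Dijkstra from N20:
N20: 0
N9: 10  (via N20)
N10: 16  (via N9)
N15: 19  (via N20)
N30: 21  (via N9)
N37: 23  (via N15)
N14: 33  (via N9)
N3: 39  (via N37)
Shortest route: N20 → N15 → N37 → N3 = 39 ms.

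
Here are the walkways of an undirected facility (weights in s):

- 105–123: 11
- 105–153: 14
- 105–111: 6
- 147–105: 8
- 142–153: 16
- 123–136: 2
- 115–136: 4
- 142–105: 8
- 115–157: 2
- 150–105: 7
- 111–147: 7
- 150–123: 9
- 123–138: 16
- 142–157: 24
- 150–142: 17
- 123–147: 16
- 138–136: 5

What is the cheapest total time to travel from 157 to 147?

Running Dijkstra from 157:
157: 0
115: 2  (via 157)
136: 6  (via 115)
123: 8  (via 136)
138: 11  (via 136)
150: 17  (via 123)
105: 19  (via 123)
147: 24  (via 123)
Shortest route: 157 → 115 → 136 → 123 → 147 = 24 s.

24 s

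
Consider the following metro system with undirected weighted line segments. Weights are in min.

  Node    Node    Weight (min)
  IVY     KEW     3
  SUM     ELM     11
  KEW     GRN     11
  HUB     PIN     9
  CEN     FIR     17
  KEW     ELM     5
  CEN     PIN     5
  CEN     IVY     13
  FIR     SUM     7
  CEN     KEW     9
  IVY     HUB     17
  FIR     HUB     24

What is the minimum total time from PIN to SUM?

29 min

Running Dijkstra from PIN:
PIN: 0
CEN: 5  (via PIN)
HUB: 9  (via PIN)
KEW: 14  (via CEN)
IVY: 17  (via KEW)
ELM: 19  (via KEW)
FIR: 22  (via CEN)
GRN: 25  (via KEW)
SUM: 29  (via FIR)
Shortest route: PIN → CEN → FIR → SUM = 29 min.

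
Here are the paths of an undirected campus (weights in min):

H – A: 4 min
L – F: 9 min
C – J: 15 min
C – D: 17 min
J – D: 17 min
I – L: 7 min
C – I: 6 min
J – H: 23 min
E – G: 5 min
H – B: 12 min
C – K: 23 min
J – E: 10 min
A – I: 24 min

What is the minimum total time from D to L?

30 min

Compare a few routes:
D–C–I–L: 17+6+7 = 30
D–J–C–I–L: 17+15+6+7 = 45
Cheapest is D–C–I–L at 30 min.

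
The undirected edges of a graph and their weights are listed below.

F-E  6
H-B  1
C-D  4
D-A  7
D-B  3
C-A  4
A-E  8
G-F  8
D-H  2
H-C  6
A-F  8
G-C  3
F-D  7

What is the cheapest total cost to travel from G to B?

Compare a few routes:
G → C → H → D → B: 3+6+2+3 = 14
G → C → D → B: 3+4+3 = 10
Cheapest is G → C → D → B at 10.

10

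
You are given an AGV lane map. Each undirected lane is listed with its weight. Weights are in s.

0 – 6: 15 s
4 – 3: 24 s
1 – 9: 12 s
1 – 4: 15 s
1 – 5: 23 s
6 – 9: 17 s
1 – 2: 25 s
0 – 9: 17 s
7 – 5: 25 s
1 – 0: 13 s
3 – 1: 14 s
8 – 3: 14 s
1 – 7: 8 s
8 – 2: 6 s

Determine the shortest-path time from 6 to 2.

Settle nodes by increasing distance from 6:
6: 0
0: 15  (via 6)
9: 17  (via 6)
1: 28  (via 0)
7: 36  (via 1)
3: 42  (via 1)
4: 43  (via 1)
5: 51  (via 1)
2: 53  (via 1)
Shortest route: 6 → 0 → 1 → 2 = 53 s.

53 s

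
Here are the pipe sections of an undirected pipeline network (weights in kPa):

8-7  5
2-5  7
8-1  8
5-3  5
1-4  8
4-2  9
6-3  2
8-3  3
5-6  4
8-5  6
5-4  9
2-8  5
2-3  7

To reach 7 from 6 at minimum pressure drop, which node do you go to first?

3

Compare a few routes:
6 - 5 - 8 - 7: 4+6+5 = 15
6 - 5 - 3 - 8 - 7: 4+5+3+5 = 17
6 - 3 - 8 - 7: 2+3+5 = 10
The minimum is 10 kPa via 6 - 3 - 8 - 7.
So from 6 the first move is to 3.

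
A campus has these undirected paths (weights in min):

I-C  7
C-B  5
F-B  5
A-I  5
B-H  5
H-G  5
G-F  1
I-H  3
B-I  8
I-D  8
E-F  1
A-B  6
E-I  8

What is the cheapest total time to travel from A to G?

Shortest distances from A:
A: 0
I: 5  (via A)
B: 6  (via A)
H: 8  (via I)
C: 11  (via B)
F: 11  (via B)
E: 12  (via F)
G: 12  (via F)
Shortest route: A → B → F → G = 12 min.

12 min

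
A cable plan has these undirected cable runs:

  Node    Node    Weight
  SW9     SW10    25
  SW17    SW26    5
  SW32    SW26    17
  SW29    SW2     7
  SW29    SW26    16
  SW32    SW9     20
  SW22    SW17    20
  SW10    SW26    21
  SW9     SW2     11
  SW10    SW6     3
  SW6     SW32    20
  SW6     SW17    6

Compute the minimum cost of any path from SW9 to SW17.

Enumerating some paths:
SW9 - SW2 - SW29 - SW26 - SW17: 11+7+16+5 = 39
SW9 - SW32 - SW26 - SW17: 20+17+5 = 42
SW9 - SW10 - SW6 - SW17: 25+3+6 = 34
Cheapest is SW9 - SW10 - SW6 - SW17 at 34.

34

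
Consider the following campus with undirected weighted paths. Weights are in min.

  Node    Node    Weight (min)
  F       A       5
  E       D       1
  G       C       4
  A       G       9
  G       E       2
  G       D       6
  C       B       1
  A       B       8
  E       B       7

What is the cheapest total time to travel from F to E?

Compare a few routes:
F–A–G–E: 5+9+2 = 16
F–A–B–E: 5+8+7 = 20
The minimum is 16 min via F–A–G–E.

16 min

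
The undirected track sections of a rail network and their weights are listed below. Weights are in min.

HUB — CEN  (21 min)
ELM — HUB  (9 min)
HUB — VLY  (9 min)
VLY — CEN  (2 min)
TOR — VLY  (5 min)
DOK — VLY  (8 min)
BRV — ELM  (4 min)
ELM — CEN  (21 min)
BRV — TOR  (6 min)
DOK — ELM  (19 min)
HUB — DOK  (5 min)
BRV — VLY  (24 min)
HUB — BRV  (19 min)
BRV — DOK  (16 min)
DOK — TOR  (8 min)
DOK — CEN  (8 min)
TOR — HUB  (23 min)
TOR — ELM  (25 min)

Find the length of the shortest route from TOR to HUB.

Compare a few routes:
TOR - VLY - DOK - HUB: 5+8+5 = 18
TOR - VLY - HUB: 5+9 = 14
TOR - DOK - HUB: 8+5 = 13
The minimum is 13 min via TOR - DOK - HUB.

13 min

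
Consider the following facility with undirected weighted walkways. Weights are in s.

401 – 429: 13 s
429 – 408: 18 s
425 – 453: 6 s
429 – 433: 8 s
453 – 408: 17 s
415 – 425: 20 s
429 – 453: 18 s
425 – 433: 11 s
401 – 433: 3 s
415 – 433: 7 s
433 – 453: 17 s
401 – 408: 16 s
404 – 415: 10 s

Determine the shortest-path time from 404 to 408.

36 s

Shortest distances from 404:
404: 0
415: 10  (via 404)
433: 17  (via 415)
401: 20  (via 433)
429: 25  (via 433)
425: 28  (via 433)
453: 34  (via 433)
408: 36  (via 401)
Shortest route: 404 → 415 → 433 → 401 → 408 = 36 s.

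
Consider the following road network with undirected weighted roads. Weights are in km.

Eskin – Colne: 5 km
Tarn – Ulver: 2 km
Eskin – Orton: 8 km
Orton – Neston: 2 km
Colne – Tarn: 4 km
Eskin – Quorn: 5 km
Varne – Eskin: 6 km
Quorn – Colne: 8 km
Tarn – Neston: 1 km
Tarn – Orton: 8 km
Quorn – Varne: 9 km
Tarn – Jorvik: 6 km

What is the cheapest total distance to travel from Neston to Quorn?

Candidate routes:
Neston - Tarn - Colne - Eskin - Quorn: 1+4+5+5 = 15
Neston - Tarn - Colne - Quorn: 1+4+8 = 13
The minimum is 13 km via Neston - Tarn - Colne - Quorn.

13 km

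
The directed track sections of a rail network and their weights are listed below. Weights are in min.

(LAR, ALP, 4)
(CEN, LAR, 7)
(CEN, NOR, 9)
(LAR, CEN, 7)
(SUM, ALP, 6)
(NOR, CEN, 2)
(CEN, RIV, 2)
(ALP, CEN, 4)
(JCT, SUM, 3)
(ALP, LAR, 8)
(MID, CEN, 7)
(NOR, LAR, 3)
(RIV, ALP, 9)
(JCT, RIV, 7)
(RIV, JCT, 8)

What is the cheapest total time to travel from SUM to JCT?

20 min

Compare a few routes:
SUM - ALP - CEN - RIV - JCT: 6+4+2+8 = 20
SUM - ALP - LAR - CEN - RIV - JCT: 6+8+7+2+8 = 31
Cheapest is SUM - ALP - CEN - RIV - JCT at 20 min.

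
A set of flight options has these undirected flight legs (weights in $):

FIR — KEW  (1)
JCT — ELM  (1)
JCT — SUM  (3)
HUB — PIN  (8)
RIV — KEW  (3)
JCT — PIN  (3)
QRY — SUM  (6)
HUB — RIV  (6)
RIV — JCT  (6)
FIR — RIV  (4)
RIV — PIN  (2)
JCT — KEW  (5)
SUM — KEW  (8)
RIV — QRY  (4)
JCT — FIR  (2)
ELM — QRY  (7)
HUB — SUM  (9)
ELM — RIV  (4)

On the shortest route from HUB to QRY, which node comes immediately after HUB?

RIV

Candidate routes:
HUB - PIN - RIV - QRY: 8+2+4 = 14
HUB - SUM - QRY: 9+6 = 15
HUB - RIV - QRY: 6+4 = 10
Cheapest is HUB - RIV - QRY at $10.
So from HUB the first move is to RIV.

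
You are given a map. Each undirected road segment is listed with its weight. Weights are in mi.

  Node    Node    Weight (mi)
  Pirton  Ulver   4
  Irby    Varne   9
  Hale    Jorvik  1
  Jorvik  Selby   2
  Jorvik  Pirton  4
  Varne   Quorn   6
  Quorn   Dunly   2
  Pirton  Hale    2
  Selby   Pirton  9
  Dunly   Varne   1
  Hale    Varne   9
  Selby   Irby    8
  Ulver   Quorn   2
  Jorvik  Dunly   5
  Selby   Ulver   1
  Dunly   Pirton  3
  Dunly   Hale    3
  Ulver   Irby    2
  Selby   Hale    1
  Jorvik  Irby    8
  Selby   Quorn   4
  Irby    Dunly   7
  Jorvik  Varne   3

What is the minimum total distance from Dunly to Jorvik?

Running Dijkstra from Dunly:
Dunly: 0
Varne: 1  (via Dunly)
Quorn: 2  (via Dunly)
Hale: 3  (via Dunly)
Pirton: 3  (via Dunly)
Selby: 4  (via Hale)
Ulver: 4  (via Quorn)
Jorvik: 4  (via Varne)
Shortest route: Dunly → Varne → Jorvik = 4 mi.

4 mi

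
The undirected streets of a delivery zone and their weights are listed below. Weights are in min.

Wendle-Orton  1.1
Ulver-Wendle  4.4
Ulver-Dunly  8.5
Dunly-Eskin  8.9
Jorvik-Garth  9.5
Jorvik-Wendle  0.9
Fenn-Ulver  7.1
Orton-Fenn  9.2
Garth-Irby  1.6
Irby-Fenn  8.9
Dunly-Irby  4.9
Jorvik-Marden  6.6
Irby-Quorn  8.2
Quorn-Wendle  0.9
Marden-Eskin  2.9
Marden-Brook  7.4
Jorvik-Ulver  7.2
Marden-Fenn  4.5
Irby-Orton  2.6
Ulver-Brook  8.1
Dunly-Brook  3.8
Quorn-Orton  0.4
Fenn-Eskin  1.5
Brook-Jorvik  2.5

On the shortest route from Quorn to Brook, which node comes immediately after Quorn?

Candidate routes:
Quorn - Wendle - Jorvik - Brook: 0.9+0.9+2.5 = 4.3
Quorn - Orton - Wendle - Jorvik - Brook: 0.4+1.1+0.9+2.5 = 4.9
The minimum is 4.3 min via Quorn - Wendle - Jorvik - Brook.
So from Quorn the first move is to Wendle.

Wendle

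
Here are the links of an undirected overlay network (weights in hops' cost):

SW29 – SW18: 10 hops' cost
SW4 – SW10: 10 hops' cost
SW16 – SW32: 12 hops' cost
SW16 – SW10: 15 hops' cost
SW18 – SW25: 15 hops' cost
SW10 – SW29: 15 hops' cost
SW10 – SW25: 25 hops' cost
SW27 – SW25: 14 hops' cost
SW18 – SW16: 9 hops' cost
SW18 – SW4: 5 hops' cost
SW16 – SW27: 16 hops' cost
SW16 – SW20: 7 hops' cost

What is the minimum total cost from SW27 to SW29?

Compare a few routes:
SW27–SW16–SW10–SW29: 16+15+15 = 46
SW27–SW16–SW18–SW29: 16+9+10 = 35
SW27–SW25–SW18–SW29: 14+15+10 = 39
Cheapest is SW27–SW16–SW18–SW29 at 35 hops' cost.

35 hops' cost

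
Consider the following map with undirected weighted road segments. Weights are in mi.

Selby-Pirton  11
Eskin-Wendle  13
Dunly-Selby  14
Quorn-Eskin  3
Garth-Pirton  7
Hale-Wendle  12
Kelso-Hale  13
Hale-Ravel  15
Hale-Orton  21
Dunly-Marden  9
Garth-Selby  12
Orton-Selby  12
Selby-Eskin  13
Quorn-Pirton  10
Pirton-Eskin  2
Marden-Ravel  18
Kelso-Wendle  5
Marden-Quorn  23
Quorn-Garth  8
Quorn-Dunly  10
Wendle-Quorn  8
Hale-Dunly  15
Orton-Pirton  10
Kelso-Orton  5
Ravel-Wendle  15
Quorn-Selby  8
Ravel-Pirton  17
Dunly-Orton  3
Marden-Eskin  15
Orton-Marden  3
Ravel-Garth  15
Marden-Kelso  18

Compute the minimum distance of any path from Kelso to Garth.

Settle nodes by increasing distance from Kelso:
Kelso: 0
Orton: 5  (via Kelso)
Wendle: 5  (via Kelso)
Marden: 8  (via Orton)
Dunly: 8  (via Orton)
Quorn: 13  (via Wendle)
Hale: 13  (via Kelso)
Pirton: 15  (via Orton)
Eskin: 16  (via Quorn)
Selby: 17  (via Orton)
Ravel: 20  (via Wendle)
Garth: 21  (via Quorn)
Shortest route: Kelso → Wendle → Quorn → Garth = 21 mi.

21 mi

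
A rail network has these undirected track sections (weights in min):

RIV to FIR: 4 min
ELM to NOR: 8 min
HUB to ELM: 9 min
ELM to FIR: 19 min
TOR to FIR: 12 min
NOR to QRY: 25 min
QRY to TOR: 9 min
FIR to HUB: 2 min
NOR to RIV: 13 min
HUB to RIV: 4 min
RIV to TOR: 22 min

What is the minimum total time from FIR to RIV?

Enumerating some paths:
FIR - RIV: 4 = 4
FIR - HUB - RIV: 2+4 = 6
Cheapest is FIR - RIV at 4 min.

4 min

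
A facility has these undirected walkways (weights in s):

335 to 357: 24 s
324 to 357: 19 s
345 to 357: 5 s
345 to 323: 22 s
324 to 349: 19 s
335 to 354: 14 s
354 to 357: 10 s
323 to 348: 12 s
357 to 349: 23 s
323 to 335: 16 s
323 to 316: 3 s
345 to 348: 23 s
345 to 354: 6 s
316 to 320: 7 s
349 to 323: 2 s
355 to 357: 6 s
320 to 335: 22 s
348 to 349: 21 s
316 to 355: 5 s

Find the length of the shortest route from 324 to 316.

Running Dijkstra from 324:
324: 0
349: 19  (via 324)
357: 19  (via 324)
323: 21  (via 349)
345: 24  (via 357)
316: 24  (via 323)
Shortest route: 324 → 349 → 323 → 316 = 24 s.

24 s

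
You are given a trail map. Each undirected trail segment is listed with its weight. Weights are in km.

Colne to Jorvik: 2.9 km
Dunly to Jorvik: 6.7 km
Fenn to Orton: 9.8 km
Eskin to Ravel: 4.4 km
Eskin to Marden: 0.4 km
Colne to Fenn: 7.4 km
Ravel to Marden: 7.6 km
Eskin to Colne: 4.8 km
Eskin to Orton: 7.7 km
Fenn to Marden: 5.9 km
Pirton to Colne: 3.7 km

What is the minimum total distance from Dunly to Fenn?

Candidate routes:
Dunly–Jorvik–Colne–Fenn: 6.7+2.9+7.4 = 17
Dunly–Jorvik–Colne–Eskin–Marden–Fenn: 6.7+2.9+4.8+0.4+5.9 = 20.7
Dunly–Jorvik–Colne–Eskin–Orton–Fenn: 6.7+2.9+4.8+7.7+9.8 = 31.9
The minimum is 17 km via Dunly–Jorvik–Colne–Fenn.

17 km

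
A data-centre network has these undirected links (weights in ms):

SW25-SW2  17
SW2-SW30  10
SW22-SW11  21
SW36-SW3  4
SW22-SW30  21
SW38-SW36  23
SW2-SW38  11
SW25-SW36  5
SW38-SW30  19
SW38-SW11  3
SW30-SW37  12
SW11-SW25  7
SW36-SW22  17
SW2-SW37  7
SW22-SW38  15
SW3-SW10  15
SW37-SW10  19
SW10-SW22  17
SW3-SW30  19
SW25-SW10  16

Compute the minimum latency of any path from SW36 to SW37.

Settle nodes by increasing distance from SW36:
SW36: 0
SW3: 4  (via SW36)
SW25: 5  (via SW36)
SW11: 12  (via SW25)
SW38: 15  (via SW11)
SW22: 17  (via SW36)
SW10: 19  (via SW3)
SW2: 22  (via SW25)
SW30: 23  (via SW3)
SW37: 29  (via SW2)
Shortest route: SW36–SW25–SW2–SW37 = 29 ms.

29 ms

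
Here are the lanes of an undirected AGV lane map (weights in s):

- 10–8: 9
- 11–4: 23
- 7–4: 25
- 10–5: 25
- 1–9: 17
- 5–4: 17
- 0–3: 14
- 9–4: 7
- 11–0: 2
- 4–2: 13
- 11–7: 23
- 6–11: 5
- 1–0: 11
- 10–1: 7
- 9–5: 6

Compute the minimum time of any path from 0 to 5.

34 s

Candidate routes:
0–1–9–5: 11+17+6 = 34
0–11–4–5: 2+23+17 = 42
0–11–4–9–5: 2+23+7+6 = 38
Cheapest is 0–1–9–5 at 34 s.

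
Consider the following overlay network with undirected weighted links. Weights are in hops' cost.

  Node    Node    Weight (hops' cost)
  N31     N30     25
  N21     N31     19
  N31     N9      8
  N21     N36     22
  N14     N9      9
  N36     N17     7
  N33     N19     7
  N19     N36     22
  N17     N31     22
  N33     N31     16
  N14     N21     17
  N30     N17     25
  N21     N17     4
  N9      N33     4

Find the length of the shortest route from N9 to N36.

33 hops' cost

Settle nodes by increasing distance from N9:
N9: 0
N33: 4  (via N9)
N31: 8  (via N9)
N14: 9  (via N9)
N19: 11  (via N33)
N21: 26  (via N14)
N17: 30  (via N31)
N36: 33  (via N19)
Shortest route: N9–N33–N19–N36 = 33 hops' cost.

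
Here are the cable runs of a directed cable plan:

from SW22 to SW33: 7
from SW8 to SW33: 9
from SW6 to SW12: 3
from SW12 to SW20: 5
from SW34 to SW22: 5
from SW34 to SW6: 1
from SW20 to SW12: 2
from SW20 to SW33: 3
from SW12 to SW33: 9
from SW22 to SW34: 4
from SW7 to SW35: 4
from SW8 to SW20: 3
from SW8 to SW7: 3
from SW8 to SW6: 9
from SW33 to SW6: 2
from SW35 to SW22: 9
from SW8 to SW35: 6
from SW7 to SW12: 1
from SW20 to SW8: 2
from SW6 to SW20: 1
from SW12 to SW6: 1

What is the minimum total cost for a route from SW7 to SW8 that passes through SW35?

Shortest SW7→SW35: SW7 → SW35 = 4
Shortest SW35→SW8: SW35 → SW22 → SW34 → SW6 → SW20 → SW8 = 17
Total via SW35: 4 + 17 = 21.

21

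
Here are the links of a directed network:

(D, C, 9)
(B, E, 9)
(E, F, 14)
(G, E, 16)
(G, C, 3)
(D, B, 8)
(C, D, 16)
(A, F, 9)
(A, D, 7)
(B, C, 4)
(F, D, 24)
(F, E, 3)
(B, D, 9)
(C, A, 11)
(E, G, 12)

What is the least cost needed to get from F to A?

Shortest distances from F:
F: 0
E: 3  (via F)
G: 15  (via E)
C: 18  (via G)
D: 24  (via F)
A: 29  (via C)
Shortest route: F → E → G → C → A = 29.

29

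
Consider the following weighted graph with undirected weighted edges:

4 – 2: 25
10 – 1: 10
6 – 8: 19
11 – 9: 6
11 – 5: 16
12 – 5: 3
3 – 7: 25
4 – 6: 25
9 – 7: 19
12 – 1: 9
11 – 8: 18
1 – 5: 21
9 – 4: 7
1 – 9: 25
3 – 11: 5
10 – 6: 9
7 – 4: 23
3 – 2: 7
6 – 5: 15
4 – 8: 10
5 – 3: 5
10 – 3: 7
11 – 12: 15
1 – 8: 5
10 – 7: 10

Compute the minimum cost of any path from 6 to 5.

15

Running Dijkstra from 6:
6: 0
10: 9  (via 6)
5: 15  (via 6)
Shortest route: 6–5 = 15.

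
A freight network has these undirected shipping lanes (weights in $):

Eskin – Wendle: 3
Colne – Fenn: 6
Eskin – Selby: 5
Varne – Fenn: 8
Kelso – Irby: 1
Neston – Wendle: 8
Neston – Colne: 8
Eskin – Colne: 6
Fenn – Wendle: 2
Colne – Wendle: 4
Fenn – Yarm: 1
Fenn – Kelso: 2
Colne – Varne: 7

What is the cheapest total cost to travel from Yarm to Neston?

Candidate routes:
Yarm → Fenn → Colne → Wendle → Neston: 1+6+4+8 = 19
Yarm → Fenn → Wendle → Neston: 1+2+8 = 11
Yarm → Fenn → Colne → Neston: 1+6+8 = 15
Yarm → Fenn → Wendle → Colne → Neston: 1+2+4+8 = 15
Cheapest is Yarm → Fenn → Wendle → Neston at $11.

$11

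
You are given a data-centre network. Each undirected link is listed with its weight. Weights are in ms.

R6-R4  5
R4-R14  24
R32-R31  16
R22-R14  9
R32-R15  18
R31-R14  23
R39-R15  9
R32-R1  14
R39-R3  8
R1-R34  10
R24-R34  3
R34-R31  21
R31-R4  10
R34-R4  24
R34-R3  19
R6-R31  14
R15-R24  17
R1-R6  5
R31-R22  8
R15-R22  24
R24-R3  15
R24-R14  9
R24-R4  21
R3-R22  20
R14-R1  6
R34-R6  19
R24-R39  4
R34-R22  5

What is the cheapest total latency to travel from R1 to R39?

17 ms

Settle nodes by increasing distance from R1:
R1: 0
R6: 5  (via R1)
R14: 6  (via R1)
R34: 10  (via R1)
R4: 10  (via R6)
R24: 13  (via R34)
R32: 14  (via R1)
R22: 15  (via R14)
R39: 17  (via R24)
Shortest route: R1 → R34 → R24 → R39 = 17 ms.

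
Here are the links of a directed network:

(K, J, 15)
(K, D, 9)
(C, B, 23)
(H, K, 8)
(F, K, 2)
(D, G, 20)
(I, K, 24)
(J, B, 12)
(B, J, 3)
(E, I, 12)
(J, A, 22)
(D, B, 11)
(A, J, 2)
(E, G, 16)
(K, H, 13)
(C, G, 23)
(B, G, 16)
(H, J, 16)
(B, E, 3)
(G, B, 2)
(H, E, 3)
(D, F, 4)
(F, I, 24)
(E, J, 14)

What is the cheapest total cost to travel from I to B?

Enumerating some paths:
I → K → J → B: 24+15+12 = 51
I → K → D → B: 24+9+11 = 44
Cheapest is I → K → D → B at 44.

44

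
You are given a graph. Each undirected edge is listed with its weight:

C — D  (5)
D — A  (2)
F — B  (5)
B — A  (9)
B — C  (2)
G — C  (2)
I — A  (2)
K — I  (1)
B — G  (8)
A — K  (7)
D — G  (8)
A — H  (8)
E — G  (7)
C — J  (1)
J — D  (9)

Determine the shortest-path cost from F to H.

22

Settle nodes by increasing distance from F:
F: 0
B: 5  (via F)
C: 7  (via B)
J: 8  (via C)
G: 9  (via C)
D: 12  (via C)
A: 14  (via B)
E: 16  (via G)
I: 16  (via A)
K: 17  (via I)
H: 22  (via A)
Shortest route: F–B–A–H = 22.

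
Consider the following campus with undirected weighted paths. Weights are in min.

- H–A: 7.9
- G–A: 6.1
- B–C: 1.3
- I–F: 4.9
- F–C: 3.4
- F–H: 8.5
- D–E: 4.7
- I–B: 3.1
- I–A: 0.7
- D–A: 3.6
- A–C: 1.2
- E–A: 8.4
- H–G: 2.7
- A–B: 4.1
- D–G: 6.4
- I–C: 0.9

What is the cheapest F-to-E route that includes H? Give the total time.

Shortest F→H: F–H = 8.5
Best H to E: H–G–D–E costing 13.8
Total via H: 8.5 + 13.8 = 22.3 min.

22.3 min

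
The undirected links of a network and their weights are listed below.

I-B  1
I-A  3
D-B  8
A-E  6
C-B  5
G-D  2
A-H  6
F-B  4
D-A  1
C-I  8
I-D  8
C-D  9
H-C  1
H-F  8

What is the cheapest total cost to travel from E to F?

14

Enumerating some paths:
E → A → D → I → B → F: 6+1+8+1+4 = 20
E → A → I → B → F: 6+3+1+4 = 14
E → A → D → B → F: 6+1+8+4 = 19
Cheapest is E → A → I → B → F at 14.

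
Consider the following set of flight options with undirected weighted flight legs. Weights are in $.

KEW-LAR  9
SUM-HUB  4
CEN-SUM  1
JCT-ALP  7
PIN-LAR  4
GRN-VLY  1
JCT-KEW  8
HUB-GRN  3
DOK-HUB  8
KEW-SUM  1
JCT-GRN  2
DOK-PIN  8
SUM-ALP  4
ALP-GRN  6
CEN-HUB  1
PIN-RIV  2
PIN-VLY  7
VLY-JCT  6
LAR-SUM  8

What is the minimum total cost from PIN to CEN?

$12

Shortest distances from PIN:
PIN: 0
RIV: 2  (via PIN)
LAR: 4  (via PIN)
VLY: 7  (via PIN)
DOK: 8  (via PIN)
GRN: 8  (via VLY)
JCT: 10  (via GRN)
HUB: 11  (via GRN)
CEN: 12  (via HUB)
Shortest route: PIN → VLY → GRN → HUB → CEN = $12.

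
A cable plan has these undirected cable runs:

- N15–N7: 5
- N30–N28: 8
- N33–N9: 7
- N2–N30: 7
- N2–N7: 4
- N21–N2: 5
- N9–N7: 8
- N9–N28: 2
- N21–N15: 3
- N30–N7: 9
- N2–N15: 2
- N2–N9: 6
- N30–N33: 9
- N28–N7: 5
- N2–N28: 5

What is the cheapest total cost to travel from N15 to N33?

15

Candidate routes:
N15–N2–N9–N33: 2+6+7 = 15
N15–N2–N28–N9–N33: 2+5+2+7 = 16
N15–N2–N30–N33: 2+7+9 = 18
Cheapest is N15–N2–N9–N33 at 15.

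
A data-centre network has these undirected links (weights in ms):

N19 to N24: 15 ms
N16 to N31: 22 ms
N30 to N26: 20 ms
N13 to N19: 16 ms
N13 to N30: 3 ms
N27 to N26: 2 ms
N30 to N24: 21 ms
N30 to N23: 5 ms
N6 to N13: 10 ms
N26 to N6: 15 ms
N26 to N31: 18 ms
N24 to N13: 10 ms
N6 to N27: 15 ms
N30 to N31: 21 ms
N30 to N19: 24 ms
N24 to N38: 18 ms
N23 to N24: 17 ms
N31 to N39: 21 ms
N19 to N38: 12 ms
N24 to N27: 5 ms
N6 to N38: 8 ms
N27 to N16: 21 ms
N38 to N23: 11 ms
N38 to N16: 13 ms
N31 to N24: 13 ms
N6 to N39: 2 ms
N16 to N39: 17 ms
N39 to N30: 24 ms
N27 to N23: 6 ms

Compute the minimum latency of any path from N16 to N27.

Running Dijkstra from N16:
N16: 0
N38: 13  (via N16)
N39: 17  (via N16)
N6: 19  (via N39)
N27: 21  (via N16)
Shortest route: N16–N27 = 21 ms.

21 ms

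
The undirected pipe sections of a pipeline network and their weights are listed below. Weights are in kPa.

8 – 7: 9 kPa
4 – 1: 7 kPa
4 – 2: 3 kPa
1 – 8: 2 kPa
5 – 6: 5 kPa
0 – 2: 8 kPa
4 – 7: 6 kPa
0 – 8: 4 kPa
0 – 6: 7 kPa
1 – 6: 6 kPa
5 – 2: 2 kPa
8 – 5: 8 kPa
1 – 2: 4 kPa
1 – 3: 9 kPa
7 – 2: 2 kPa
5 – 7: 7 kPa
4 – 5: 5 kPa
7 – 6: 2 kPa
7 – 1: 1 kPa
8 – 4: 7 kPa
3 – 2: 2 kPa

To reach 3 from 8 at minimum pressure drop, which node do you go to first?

1

Enumerating some paths:
8 - 1 - 3: 2+9 = 11
8 - 1 - 7 - 2 - 3: 2+1+2+2 = 7
8 - 1 - 2 - 3: 2+4+2 = 8
Cheapest is 8 - 1 - 7 - 2 - 3 at 7 kPa.
So from 8 the first move is to 1.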